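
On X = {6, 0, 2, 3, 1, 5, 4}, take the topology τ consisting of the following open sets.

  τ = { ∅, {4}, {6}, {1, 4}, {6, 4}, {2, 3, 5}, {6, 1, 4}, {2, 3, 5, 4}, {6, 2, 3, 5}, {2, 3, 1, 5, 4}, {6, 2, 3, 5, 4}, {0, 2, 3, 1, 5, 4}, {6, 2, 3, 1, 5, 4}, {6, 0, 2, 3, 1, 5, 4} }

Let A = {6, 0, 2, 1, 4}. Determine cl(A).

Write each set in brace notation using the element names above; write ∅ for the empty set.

{6, 0, 2, 3, 1, 5, 4}

complement {3, 5}; its interior ∅; cl(A) = X∖∅ = {6, 0, 2, 3, 1, 5, 4}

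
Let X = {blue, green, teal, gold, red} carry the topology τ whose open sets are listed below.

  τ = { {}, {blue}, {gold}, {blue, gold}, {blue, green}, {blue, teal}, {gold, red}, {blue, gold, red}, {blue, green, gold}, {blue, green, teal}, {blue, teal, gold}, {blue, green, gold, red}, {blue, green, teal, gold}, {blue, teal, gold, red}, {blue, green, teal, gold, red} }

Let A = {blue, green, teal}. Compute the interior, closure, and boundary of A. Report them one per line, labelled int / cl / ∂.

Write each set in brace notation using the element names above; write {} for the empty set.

int(A) = {blue, green, teal}
cl(A)  = {blue, green, teal}
∂A     = {}

opens ⊆ A: {}, {blue}, {blue, teal}, {blue, green}, {blue, green, teal}; union → int = {blue, green, teal}
complement {gold, red}; its interior {gold, red}; cl(A) = X∖{gold, red} = {blue, green, teal}
boundary = {blue, green, teal} ∖ {blue, green, teal} = {}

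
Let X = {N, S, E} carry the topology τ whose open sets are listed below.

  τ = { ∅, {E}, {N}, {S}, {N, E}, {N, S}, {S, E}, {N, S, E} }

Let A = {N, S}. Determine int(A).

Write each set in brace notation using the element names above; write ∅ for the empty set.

{N, S}

open subsets of A: ∅, {S}, {N}, {N, S}; so int(A) = {N, S}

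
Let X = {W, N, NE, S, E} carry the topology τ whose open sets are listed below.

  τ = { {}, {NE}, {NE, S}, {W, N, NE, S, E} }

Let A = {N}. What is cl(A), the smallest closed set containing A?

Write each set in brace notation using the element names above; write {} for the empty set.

{W, N, E}

closure: X∖int(X∖A) = X∖{NE, S} = {W, N, E}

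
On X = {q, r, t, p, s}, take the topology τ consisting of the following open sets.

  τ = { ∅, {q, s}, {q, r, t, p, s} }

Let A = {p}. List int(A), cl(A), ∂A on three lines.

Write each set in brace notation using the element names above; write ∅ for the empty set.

int(A) = ∅
cl(A)  = {r, t, p}
∂A     = {r, t, p}

open subsets of A: ∅; so int(A) = ∅
closure: X∖int(X∖A) = X∖{q, s} = {r, t, p}
∂A = {r, t, p} minus ∅ = {r, t, p}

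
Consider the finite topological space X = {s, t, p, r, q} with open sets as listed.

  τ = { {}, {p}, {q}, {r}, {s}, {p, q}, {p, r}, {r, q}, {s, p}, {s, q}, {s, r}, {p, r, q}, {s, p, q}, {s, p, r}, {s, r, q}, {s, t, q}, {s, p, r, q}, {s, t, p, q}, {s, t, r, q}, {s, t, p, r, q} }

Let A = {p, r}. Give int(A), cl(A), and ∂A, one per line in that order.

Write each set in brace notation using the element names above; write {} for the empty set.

int(A) = {p, r}
cl(A)  = {p, r}
∂A     = {}

open subsets of A: {}, {p}, {r}, {p, r}; so int(A) = {p, r}
closure: X∖int(X∖A) = X∖{s, t, q} = {p, r}
∂A = {p, r} minus {p, r} = {}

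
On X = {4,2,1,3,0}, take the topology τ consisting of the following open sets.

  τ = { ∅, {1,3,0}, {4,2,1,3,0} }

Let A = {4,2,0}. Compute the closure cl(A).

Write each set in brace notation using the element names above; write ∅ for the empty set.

closure: X∖int(X∖A) = X∖∅ = {4,2,1,3,0}

{4,2,1,3,0}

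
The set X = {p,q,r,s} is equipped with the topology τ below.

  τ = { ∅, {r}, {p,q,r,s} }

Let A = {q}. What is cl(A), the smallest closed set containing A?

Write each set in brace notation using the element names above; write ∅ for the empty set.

{p,q,s}

cl via duality: int({p,r,s}) = {r}, so X∖{r} = {p,q,s}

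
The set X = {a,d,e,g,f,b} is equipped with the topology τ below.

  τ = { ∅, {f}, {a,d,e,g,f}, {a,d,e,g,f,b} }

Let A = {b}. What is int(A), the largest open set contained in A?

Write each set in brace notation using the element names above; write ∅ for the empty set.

∅

opens ⊆ A: ∅; union → int = ∅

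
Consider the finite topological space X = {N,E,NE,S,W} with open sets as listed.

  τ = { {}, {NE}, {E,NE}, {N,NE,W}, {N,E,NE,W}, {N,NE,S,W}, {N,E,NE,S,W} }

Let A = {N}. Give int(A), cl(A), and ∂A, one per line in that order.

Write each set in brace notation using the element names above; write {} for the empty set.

interior: largest open inside A is {} (from {})
cl via duality: int({E,NE,S,W}) = {E,NE}, so X∖{E,NE} = {N,S,W}
cl∖int = {N,S,W}

int(A) = {}
cl(A)  = {N,S,W}
∂A     = {N,S,W}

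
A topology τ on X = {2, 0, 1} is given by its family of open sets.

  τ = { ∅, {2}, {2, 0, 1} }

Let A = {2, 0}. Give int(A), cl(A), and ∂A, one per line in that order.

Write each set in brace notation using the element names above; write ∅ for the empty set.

interior: largest open inside A is {2} (from ∅, {2})
cl via duality: int({1}) = ∅, so X∖∅ = {2, 0, 1}
cl∖int = {0, 1}

int(A) = {2}
cl(A)  = {2, 0, 1}
∂A     = {0, 1}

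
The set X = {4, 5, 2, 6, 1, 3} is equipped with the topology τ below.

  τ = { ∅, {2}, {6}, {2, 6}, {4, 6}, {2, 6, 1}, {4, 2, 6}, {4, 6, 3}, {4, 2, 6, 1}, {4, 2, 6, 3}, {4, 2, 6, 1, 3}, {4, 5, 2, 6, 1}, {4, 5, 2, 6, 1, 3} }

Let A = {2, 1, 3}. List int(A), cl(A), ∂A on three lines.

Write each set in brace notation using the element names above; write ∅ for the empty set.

U open, U⊆A: ∅, {2}. int(A) = ⋃ = {2}
X∖A={4, 5, 6}, int(X∖A)={4, 6}, hence cl(A)={5, 2, 1, 3}
∂A: remove int from cl → {5, 1, 3}

int(A) = {2}
cl(A)  = {5, 2, 1, 3}
∂A     = {5, 1, 3}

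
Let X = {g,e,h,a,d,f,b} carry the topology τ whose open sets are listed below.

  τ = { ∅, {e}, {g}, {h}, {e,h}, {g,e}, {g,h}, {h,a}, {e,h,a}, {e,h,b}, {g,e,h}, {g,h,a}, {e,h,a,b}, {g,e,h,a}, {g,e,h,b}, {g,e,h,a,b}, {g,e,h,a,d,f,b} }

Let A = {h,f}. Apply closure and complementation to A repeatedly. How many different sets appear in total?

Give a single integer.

closure: X∖int(X∖A) = X∖{g,e} = {h,a,d,f,b}
Let k=closure and c=complement:
  1. A     = {h,f}
  2. kA    = {h,a,d,f,b}
  3. cA    = {g,e,a,d,b}
  4. ckA   = {g,e}
  5. kcA   = {g,e,a,d,f,b}
  6. kckA  = {g,e,d,f,b}
  7. ckcA  = {h}
  8. ckckA = {h,a}
— saturated at 8

8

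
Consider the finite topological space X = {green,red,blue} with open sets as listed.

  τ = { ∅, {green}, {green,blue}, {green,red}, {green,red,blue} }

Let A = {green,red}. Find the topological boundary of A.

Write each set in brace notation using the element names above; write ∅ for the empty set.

open subsets of A: ∅, {green}, {green,red}; so int(A) = {green,red}
closure: X∖int(X∖A) = X∖∅ = {green,red,blue}
∂A = {green,red,blue} minus {green,red} = {blue}

{blue}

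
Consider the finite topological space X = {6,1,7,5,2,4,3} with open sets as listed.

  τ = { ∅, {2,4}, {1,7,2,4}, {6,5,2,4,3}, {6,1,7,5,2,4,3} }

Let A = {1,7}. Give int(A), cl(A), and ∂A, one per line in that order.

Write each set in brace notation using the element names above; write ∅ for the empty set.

open subsets of A: ∅; so int(A) = ∅
closure: X∖int(X∖A) = X∖{6,5,2,4,3} = {1,7}
∂A = {1,7} minus ∅ = {1,7}

int(A) = ∅
cl(A)  = {1,7}
∂A     = {1,7}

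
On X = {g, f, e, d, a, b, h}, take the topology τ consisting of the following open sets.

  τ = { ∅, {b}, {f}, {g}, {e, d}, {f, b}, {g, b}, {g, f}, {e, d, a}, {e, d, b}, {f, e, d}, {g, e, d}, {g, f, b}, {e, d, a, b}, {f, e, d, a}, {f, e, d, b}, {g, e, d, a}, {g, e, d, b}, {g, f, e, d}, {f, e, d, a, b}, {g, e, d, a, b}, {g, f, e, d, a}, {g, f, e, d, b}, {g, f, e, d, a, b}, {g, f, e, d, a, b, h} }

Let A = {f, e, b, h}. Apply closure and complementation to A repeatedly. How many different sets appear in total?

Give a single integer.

10

closure: X∖int(X∖A) = X∖{g} = {f, e, d, a, b, h}
Let k=closure and c=complement:
  1. A     = {f, e, b, h}
  2. kA    = {f, e, d, a, b, h}
  3. cA    = {g, d, a}
  4. ckA   = {g}
  5. kcA   = {g, e, d, a, h}
  6. kckA  = {g, h}
  7. ckcA  = {f, b}
  8. ckckA = {f, e, d, a, b}
  9. kckcA = {f, b, h}
  10. ckckcA = {g, e, d, a}
— saturated at 10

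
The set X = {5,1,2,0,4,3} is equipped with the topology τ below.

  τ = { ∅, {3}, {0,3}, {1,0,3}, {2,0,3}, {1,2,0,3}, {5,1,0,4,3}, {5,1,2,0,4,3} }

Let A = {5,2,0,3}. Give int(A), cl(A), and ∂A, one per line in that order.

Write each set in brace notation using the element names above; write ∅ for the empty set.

U open, U⊆A: ∅, {3}, {0,3}, {2,0,3}. int(A) = ⋃ = {2,0,3}
X∖A={1,4}, int(X∖A)=∅, hence cl(A)={5,1,2,0,4,3}
∂A: remove int from cl → {5,1,4}

int(A) = {2,0,3}
cl(A)  = {5,1,2,0,4,3}
∂A     = {5,1,4}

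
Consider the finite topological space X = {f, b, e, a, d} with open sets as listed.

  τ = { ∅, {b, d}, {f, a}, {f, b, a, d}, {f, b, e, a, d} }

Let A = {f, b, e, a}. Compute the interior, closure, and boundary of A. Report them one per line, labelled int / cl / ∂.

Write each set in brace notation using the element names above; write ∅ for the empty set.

int(A) = {f, a}
cl(A)  = {f, b, e, a, d}
∂A     = {b, e, d}

open subsets of A: ∅, {f, a}; so int(A) = {f, a}
closure: X∖int(X∖A) = X∖∅ = {f, b, e, a, d}
∂A = {f, b, e, a, d} minus {f, a} = {b, e, d}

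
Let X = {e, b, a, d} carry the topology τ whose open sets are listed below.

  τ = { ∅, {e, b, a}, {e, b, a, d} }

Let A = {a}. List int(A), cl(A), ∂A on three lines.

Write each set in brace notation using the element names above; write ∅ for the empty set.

int(A) = ∅
cl(A)  = {e, b, a, d}
∂A     = {e, b, a, d}

opens ⊆ A: ∅; union → int = ∅
complement {e, b, d}; its interior ∅; cl(A) = X∖∅ = {e, b, a, d}
boundary = {e, b, a, d} ∖ ∅ = {e, b, a, d}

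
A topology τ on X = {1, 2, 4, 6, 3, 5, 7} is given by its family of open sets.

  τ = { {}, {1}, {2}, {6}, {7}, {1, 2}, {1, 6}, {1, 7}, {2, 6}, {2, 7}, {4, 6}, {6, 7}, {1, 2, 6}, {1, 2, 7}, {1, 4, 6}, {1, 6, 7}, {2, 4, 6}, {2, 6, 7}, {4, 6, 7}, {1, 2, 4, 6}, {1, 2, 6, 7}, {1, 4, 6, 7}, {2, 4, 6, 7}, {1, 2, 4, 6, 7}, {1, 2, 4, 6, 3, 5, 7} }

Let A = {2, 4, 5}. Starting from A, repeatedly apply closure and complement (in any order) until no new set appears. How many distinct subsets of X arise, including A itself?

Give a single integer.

cl via duality: int({1, 6, 3, 7}) = {1, 6, 7}, so X∖{1, 6, 7} = {2, 4, 3, 5}
Write k for closure, c for complement:
  1. A     = {2, 4, 5}
  2. kA    = {2, 4, 3, 5}
  3. cA    = {1, 6, 3, 7}
  4. ckA   = {1, 6, 7}
  5. kcA   = {1, 4, 6, 3, 5, 7}
  6. ckcA  = {2}
  7. kckcA = {2, 3, 5}
  8. ckckcA = {1, 4, 6, 7}
applying k or c yields no new set

8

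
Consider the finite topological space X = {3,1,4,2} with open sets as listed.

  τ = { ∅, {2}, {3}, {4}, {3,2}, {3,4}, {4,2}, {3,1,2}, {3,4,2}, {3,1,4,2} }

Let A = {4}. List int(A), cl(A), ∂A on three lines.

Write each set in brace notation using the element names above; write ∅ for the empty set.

opens ⊆ A: ∅, {4}; union → int = {4}
complement {3,1,2}; its interior {3,1,2}; cl(A) = X∖{3,1,2} = {4}
boundary = {4} ∖ {4} = ∅

int(A) = {4}
cl(A)  = {4}
∂A     = ∅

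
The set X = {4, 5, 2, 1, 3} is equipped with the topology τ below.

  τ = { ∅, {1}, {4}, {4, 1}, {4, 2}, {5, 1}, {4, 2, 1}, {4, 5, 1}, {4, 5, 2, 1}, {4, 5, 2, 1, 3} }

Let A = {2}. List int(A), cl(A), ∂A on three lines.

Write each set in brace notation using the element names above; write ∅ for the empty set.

int(A) = ∅
cl(A)  = {2, 3}
∂A     = {2, 3}

opens ⊆ A: ∅; union → int = ∅
complement {4, 5, 1, 3}; its interior {4, 5, 1}; cl(A) = X∖{4, 5, 1} = {2, 3}
boundary = {2, 3} ∖ ∅ = {2, 3}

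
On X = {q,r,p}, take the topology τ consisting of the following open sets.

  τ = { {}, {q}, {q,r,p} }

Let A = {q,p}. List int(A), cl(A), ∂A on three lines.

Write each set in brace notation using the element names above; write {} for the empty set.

int(A) = {q}
cl(A)  = {q,r,p}
∂A     = {r,p}

U open, U⊆A: {}, {q}. int(A) = ⋃ = {q}
X∖A={r}, int(X∖A)={}, hence cl(A)={q,r,p}
∂A: remove int from cl → {r,p}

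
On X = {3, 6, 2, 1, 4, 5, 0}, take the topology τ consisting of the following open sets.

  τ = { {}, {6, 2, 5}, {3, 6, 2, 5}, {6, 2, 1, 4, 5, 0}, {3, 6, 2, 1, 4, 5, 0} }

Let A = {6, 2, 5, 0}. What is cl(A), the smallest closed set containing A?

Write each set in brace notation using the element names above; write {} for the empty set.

{3, 6, 2, 1, 4, 5, 0}

closure: X∖int(X∖A) = X∖{} = {3, 6, 2, 1, 4, 5, 0}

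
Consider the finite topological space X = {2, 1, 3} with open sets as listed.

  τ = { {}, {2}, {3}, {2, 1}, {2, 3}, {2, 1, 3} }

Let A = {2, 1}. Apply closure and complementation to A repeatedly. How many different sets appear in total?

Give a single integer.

complement {3}; its interior {3}; cl(A) = X∖{3} = {2, 1}
With k = closure, c = complement:
  1. A     = {2, 1}
  2. cA    = {3}
k, c of each give nothing new

2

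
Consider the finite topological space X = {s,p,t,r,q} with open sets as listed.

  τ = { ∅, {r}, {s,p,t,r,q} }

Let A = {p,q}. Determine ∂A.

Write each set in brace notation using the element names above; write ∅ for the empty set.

{s,p,t,q}

open subsets of A: ∅; so int(A) = ∅
closure: X∖int(X∖A) = X∖{r} = {s,p,t,q}
∂A = {s,p,t,q} minus ∅ = {s,p,t,q}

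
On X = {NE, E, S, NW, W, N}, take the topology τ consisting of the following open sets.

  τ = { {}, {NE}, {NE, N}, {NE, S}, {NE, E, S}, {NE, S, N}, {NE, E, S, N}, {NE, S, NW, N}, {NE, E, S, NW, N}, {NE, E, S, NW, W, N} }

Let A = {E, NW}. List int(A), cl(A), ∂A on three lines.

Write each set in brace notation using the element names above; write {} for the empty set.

interior: largest open inside A is {} (from {})
cl via duality: int({NE, S, W, N}) = {NE, S, N}, so X∖{NE, S, N} = {E, NW, W}
cl∖int = {E, NW, W}

int(A) = {}
cl(A)  = {E, NW, W}
∂A     = {E, NW, W}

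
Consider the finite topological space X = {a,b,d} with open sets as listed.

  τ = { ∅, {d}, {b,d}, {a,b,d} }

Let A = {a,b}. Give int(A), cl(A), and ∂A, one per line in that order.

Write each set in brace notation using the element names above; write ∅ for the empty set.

int(A) = ∅
cl(A)  = {a,b}
∂A     = {a,b}

opens ⊆ A: ∅; union → int = ∅
complement {d}; its interior {d}; cl(A) = X∖{d} = {a,b}
boundary = {a,b} ∖ ∅ = {a,b}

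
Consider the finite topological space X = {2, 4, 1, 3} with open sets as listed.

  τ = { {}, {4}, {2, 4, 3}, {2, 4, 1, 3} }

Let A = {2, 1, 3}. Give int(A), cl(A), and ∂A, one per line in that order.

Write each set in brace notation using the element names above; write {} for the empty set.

opens ⊆ A: {}; union → int = {}
complement {4}; its interior {4}; cl(A) = X∖{4} = {2, 1, 3}
boundary = {2, 1, 3} ∖ {} = {2, 1, 3}

int(A) = {}
cl(A)  = {2, 1, 3}
∂A     = {2, 1, 3}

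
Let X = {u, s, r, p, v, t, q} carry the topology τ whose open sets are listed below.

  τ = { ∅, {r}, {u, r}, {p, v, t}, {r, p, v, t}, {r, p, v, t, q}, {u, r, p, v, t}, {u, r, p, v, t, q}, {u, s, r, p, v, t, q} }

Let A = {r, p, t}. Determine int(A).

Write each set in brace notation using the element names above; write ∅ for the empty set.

{r}

opens ⊆ A: ∅, {r}; union → int = {r}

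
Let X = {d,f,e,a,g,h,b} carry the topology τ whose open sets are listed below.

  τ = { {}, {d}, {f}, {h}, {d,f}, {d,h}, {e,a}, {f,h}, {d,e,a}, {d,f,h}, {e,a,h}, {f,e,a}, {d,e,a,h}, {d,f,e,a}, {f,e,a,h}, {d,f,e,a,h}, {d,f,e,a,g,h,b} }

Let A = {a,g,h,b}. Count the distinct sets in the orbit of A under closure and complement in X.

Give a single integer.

closure: X∖int(X∖A) = X∖{d,f} = {e,a,g,h,b}
Let k=closure and c=complement:
  1. A     = {a,g,h,b}
  2. kA    = {e,a,g,h,b}
  3. cA    = {d,f,e}
  4. ckA   = {d,f}
  5. kcA   = {d,f,e,a,g,b}
  6. kckA  = {d,f,g,b}
  7. ckcA  = {h}
  8. ckckA = {e,a,h}
  9. kckcA = {g,h,b}
  10. ckckcA = {d,f,e,a}
— saturated at 10

10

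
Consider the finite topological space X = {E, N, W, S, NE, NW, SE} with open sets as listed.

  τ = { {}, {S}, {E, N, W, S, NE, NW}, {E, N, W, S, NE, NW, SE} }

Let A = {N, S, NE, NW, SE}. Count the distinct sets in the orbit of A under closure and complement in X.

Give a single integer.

cl via duality: int({E, W}) = {}, so X∖{} = {E, N, W, S, NE, NW, SE}
Write k for closure, c for complement:
  1. A     = {N, S, NE, NW, SE}
  2. kA    = {E, N, W, S, NE, NW, SE}
  3. cA    = {E, W}
  4. ckA   = {}
  5. kcA   = {E, N, W, NE, NW, SE}
  6. ckcA  = {S}
applying k or c yields no new set

6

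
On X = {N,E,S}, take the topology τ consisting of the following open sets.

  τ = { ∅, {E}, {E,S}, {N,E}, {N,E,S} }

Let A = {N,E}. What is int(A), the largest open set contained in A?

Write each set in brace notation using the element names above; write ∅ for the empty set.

{N,E}

U open, U⊆A: ∅, {E}, {N,E}. int(A) = ⋃ = {N,E}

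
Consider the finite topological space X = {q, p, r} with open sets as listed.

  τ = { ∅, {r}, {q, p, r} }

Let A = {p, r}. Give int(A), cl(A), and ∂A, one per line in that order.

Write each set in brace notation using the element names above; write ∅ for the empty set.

interior: largest open inside A is {r} (from ∅, {r})
cl via duality: int({q}) = ∅, so X∖∅ = {q, p, r}
cl∖int = {q, p}

int(A) = {r}
cl(A)  = {q, p, r}
∂A     = {q, p}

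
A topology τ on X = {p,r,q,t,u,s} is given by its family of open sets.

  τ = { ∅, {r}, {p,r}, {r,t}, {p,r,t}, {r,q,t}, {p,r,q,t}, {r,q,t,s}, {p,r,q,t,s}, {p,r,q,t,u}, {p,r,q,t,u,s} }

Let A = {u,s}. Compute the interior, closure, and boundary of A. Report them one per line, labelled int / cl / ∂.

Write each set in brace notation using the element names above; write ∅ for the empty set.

U open, U⊆A: ∅. int(A) = ⋃ = ∅
X∖A={p,r,q,t}, int(X∖A)={p,r,q,t}, hence cl(A)={u,s}
∂A: remove int from cl → {u,s}

int(A) = ∅
cl(A)  = {u,s}
∂A     = {u,s}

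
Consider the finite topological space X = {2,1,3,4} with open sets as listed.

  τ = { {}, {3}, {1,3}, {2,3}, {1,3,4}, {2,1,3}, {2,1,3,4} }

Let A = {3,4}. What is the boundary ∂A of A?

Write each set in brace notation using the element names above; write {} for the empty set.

{2,1,4}

interior: largest open inside A is {3} (from {}, {3})
cl via duality: int({2,1}) = {}, so X∖{} = {2,1,3,4}
cl∖int = {2,1,4}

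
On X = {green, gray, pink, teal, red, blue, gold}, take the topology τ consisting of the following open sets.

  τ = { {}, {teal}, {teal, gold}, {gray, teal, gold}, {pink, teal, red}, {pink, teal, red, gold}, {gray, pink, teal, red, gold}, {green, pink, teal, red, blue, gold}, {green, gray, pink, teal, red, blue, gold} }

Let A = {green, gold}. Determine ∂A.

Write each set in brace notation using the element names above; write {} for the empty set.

U open, U⊆A: {}. int(A) = ⋃ = {}
X∖A={gray, pink, teal, red, blue}, int(X∖A)={pink, teal, red}, hence cl(A)={green, gray, blue, gold}
∂A: remove int from cl → {green, gray, blue, gold}

{green, gray, blue, gold}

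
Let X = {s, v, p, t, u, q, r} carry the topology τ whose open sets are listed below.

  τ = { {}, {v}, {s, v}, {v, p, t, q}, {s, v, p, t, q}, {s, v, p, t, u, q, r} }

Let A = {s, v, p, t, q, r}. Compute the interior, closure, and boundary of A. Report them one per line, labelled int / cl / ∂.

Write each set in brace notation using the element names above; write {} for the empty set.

int(A) = {s, v, p, t, q}
cl(A)  = {s, v, p, t, u, q, r}
∂A     = {u, r}

opens ⊆ A: {}, {v}, {s, v}, {v, p, t, q}, {s, v, p, t, q}; union → int = {s, v, p, t, q}
complement {u}; its interior {}; cl(A) = X∖{} = {s, v, p, t, u, q, r}
boundary = {s, v, p, t, u, q, r} ∖ {s, v, p, t, q} = {u, r}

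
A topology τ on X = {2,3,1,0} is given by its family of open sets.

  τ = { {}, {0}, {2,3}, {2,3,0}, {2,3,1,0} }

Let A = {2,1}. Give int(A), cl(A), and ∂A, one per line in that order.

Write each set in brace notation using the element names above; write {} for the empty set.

int(A) = {}
cl(A)  = {2,3,1}
∂A     = {2,3,1}

opens ⊆ A: {}; union → int = {}
complement {3,0}; its interior {0}; cl(A) = X∖{0} = {2,3,1}
boundary = {2,3,1} ∖ {} = {2,3,1}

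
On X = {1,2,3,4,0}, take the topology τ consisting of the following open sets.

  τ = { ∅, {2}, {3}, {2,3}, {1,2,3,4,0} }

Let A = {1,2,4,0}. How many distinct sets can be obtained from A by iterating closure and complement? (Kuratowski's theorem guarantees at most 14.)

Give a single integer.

4

closure: X∖int(X∖A) = X∖{3} = {1,2,4,0}
Let k=closure and c=complement:
  1. A     = {1,2,4,0}
  2. cA    = {3}
  3. kcA   = {1,3,4,0}
  4. ckcA  = {2}
— saturated at 4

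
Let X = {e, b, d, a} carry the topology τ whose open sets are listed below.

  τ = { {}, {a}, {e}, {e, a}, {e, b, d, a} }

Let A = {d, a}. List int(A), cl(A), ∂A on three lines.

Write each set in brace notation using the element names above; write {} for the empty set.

int(A) = {a}
cl(A)  = {b, d, a}
∂A     = {b, d}

U open, U⊆A: {}, {a}. int(A) = ⋃ = {a}
X∖A={e, b}, int(X∖A)={e}, hence cl(A)={b, d, a}
∂A: remove int from cl → {b, d}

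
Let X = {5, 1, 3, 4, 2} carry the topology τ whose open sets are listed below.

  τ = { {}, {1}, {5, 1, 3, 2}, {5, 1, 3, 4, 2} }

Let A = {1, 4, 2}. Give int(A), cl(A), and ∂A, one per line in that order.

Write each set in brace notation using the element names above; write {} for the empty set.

open subsets of A: {}, {1}; so int(A) = {1}
closure: X∖int(X∖A) = X∖{} = {5, 1, 3, 4, 2}
∂A = {5, 1, 3, 4, 2} minus {1} = {5, 3, 4, 2}

int(A) = {1}
cl(A)  = {5, 1, 3, 4, 2}
∂A     = {5, 3, 4, 2}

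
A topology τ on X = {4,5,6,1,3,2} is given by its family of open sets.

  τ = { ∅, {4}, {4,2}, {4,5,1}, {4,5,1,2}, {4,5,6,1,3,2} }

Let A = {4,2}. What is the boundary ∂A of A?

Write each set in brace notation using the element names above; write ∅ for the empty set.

interior: largest open inside A is {4,2} (from ∅, {4}, {4,2})
cl via duality: int({5,6,1,3}) = ∅, so X∖∅ = {4,5,6,1,3,2}
cl∖int = {5,6,1,3}

{5,6,1,3}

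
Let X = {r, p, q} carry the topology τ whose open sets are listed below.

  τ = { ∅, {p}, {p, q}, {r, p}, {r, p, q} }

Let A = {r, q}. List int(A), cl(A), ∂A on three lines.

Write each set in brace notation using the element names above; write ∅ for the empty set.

open subsets of A: ∅; so int(A) = ∅
closure: X∖int(X∖A) = X∖{p} = {r, q}
∂A = {r, q} minus ∅ = {r, q}

int(A) = ∅
cl(A)  = {r, q}
∂A     = {r, q}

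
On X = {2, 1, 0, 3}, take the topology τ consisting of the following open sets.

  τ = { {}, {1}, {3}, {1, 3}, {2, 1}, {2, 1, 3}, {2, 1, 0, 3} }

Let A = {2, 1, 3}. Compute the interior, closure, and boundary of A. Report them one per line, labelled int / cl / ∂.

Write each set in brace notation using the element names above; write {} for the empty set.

opens ⊆ A: {}, {3}, {1}, {2, 1}, {1, 3}, {2, 1, 3}; union → int = {2, 1, 3}
complement {0}; its interior {}; cl(A) = X∖{} = {2, 1, 0, 3}
boundary = {2, 1, 0, 3} ∖ {2, 1, 3} = {0}

int(A) = {2, 1, 3}
cl(A)  = {2, 1, 0, 3}
∂A     = {0}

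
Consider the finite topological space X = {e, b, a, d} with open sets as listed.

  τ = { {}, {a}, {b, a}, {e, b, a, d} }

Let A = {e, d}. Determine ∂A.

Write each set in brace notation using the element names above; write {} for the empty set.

{e, d}

interior: largest open inside A is {} (from {})
cl via duality: int({b, a}) = {b, a}, so X∖{b, a} = {e, d}
cl∖int = {e, d}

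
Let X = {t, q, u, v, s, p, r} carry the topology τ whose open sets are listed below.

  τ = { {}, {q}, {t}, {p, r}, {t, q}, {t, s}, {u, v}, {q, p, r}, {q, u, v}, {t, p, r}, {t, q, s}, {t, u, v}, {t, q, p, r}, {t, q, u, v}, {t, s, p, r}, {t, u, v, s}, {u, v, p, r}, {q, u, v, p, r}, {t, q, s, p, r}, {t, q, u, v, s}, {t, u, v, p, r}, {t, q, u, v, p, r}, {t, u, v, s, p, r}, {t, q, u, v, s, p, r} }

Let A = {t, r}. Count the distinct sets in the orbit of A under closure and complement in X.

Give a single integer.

cl via duality: int({q, u, v, s, p}) = {q, u, v}, so X∖{q, u, v} = {t, s, p, r}
Write k for closure, c for complement:
  1. A     = {t, r}
  2. kA    = {t, s, p, r}
  3. cA    = {q, u, v, s, p}
  4. ckA   = {q, u, v}
  5. kcA   = {q, u, v, s, p, r}
  6. ckcA  = {t}
  7. kckcA = {t, s}
  8. ckckcA = {q, u, v, p, r}
applying k or c yields no new set

8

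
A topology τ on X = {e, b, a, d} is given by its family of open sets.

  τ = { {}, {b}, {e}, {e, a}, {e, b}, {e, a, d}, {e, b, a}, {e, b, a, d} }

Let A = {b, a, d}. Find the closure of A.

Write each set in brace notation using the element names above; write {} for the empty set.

{b, a, d}

X∖A={e}, int(X∖A)={e}, hence cl(A)={b, a, d}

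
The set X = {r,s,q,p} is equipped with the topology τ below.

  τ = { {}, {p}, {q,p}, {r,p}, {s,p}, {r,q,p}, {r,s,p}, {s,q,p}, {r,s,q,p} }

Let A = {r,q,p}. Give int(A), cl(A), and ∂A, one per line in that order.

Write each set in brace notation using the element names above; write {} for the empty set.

open subsets of A: {}, {p}, {r,p}, {q,p}, {r,q,p}; so int(A) = {r,q,p}
closure: X∖int(X∖A) = X∖{} = {r,s,q,p}
∂A = {r,s,q,p} minus {r,q,p} = {s}

int(A) = {r,q,p}
cl(A)  = {r,s,q,p}
∂A     = {s}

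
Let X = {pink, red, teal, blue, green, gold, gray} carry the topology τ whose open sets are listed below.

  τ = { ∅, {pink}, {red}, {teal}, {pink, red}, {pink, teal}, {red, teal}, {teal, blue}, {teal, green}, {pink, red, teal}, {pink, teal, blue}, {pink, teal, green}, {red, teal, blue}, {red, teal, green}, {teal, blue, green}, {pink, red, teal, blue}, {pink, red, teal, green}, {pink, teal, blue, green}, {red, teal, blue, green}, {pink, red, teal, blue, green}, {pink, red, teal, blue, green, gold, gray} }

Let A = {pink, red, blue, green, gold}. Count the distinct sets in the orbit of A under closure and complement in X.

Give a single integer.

closure: X∖int(X∖A) = X∖{teal} = {pink, red, blue, green, gold, gray}
Let k=closure and c=complement:
  1. A     = {pink, red, blue, green, gold}
  2. kA    = {pink, red, blue, green, gold, gray}
  3. cA    = {teal, gray}
  4. ckA   = {teal}
  5. kcA   = {teal, blue, green, gold, gray}
  6. ckcA  = {pink, red}
  7. kckcA = {pink, red, gold, gray}
  8. ckckcA = {teal, blue, green}
— saturated at 8

8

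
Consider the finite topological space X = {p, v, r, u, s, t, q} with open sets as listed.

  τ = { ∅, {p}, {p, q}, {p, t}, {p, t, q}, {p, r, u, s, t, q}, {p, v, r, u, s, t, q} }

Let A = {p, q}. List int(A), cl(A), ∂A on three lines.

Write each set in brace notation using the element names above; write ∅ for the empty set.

open subsets of A: ∅, {p}, {p, q}; so int(A) = {p, q}
closure: X∖int(X∖A) = X∖∅ = {p, v, r, u, s, t, q}
∂A = {p, v, r, u, s, t, q} minus {p, q} = {v, r, u, s, t}

int(A) = {p, q}
cl(A)  = {p, v, r, u, s, t, q}
∂A     = {v, r, u, s, t}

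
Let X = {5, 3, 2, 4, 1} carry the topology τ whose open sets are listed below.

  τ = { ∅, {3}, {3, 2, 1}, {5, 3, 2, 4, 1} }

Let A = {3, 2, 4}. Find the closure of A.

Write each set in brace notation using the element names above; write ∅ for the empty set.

cl via duality: int({5, 1}) = ∅, so X∖∅ = {5, 3, 2, 4, 1}

{5, 3, 2, 4, 1}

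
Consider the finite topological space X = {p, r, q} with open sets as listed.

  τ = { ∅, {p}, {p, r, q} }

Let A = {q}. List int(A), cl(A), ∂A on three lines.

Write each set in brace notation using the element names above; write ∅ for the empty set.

int(A) = ∅
cl(A)  = {r, q}
∂A     = {r, q}

opens ⊆ A: ∅; union → int = ∅
complement {p, r}; its interior {p}; cl(A) = X∖{p} = {r, q}
boundary = {r, q} ∖ ∅ = {r, q}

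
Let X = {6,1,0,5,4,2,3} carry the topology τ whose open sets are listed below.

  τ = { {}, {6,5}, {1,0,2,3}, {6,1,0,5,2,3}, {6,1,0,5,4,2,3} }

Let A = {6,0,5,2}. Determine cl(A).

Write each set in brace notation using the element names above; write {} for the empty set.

{6,1,0,5,4,2,3}

cl via duality: int({1,4,3}) = {}, so X∖{} = {6,1,0,5,4,2,3}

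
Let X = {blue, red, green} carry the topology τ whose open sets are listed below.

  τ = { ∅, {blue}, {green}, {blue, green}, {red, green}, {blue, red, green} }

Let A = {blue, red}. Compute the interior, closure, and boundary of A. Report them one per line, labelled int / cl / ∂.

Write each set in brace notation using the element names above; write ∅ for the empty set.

int(A) = {blue}
cl(A)  = {blue, red}
∂A     = {red}

U open, U⊆A: ∅, {blue}. int(A) = ⋃ = {blue}
X∖A={green}, int(X∖A)={green}, hence cl(A)={blue, red}
∂A: remove int from cl → {red}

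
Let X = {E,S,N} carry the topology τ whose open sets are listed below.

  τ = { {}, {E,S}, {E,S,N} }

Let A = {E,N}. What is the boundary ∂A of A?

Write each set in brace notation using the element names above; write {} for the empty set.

{E,S,N}

opens ⊆ A: {}; union → int = {}
complement {S}; its interior {}; cl(A) = X∖{} = {E,S,N}
boundary = {E,S,N} ∖ {} = {E,S,N}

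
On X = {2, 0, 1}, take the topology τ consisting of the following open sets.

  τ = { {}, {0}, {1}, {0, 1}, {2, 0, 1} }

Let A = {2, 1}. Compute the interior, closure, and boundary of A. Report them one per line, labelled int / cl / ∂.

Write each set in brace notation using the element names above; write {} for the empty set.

interior: largest open inside A is {1} (from {}, {1})
cl via duality: int({0}) = {0}, so X∖{0} = {2, 1}
cl∖int = {2}

int(A) = {1}
cl(A)  = {2, 1}
∂A     = {2}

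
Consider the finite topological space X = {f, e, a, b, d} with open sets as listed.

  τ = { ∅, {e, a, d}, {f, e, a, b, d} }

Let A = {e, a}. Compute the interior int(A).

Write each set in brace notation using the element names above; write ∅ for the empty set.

∅

opens ⊆ A: ∅; union → int = ∅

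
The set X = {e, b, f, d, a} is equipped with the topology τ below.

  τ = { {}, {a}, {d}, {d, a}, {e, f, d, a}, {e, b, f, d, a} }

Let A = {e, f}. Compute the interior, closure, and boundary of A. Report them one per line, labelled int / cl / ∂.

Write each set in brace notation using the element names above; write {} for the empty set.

int(A) = {}
cl(A)  = {e, b, f}
∂A     = {e, b, f}

interior: largest open inside A is {} (from {})
cl via duality: int({b, d, a}) = {d, a}, so X∖{d, a} = {e, b, f}
cl∖int = {e, b, f}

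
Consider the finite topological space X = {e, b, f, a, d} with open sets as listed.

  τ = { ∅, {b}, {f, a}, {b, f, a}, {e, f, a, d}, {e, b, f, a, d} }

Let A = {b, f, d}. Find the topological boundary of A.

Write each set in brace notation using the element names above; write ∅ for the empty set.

{e, f, a, d}

interior: largest open inside A is {b} (from ∅, {b})
cl via duality: int({e, a}) = ∅, so X∖∅ = {e, b, f, a, d}
cl∖int = {e, f, a, d}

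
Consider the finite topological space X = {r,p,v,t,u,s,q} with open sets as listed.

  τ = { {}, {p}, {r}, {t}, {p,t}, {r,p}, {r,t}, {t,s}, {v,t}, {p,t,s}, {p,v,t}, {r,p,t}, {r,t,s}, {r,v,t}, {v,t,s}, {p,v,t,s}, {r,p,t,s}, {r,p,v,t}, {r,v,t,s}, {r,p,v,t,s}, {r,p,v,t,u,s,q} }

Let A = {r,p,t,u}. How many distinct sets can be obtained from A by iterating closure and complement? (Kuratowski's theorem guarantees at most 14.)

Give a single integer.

6

complement {v,s,q}; its interior {}; cl(A) = X∖{} = {r,p,v,t,u,s,q}
With k = closure, c = complement:
  1. A     = {r,p,t,u}
  2. kA    = {r,p,v,t,u,s,q}
  3. cA    = {v,s,q}
  4. ckA   = {}
  5. kcA   = {v,u,s,q}
  6. ckcA  = {r,p,t}
k, c of each give nothing new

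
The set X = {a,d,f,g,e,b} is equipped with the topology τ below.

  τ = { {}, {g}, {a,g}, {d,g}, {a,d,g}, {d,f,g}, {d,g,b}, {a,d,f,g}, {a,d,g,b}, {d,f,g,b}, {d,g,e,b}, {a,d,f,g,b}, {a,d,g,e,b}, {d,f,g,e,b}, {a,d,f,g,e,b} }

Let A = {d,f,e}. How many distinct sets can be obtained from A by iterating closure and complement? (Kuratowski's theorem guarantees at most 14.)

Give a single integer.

6

X∖A={a,g,b}, int(X∖A)={a,g}, hence cl(A)={d,f,e,b}
Orbit (k=closure, c=complement):
  1. A     = {d,f,e}
  2. kA    = {d,f,e,b}
  3. cA    = {a,g,b}
  4. ckA   = {a,g}
  5. kcA   = {a,d,f,g,e,b}
  6. ckcA  = {}
(closed under both — stop)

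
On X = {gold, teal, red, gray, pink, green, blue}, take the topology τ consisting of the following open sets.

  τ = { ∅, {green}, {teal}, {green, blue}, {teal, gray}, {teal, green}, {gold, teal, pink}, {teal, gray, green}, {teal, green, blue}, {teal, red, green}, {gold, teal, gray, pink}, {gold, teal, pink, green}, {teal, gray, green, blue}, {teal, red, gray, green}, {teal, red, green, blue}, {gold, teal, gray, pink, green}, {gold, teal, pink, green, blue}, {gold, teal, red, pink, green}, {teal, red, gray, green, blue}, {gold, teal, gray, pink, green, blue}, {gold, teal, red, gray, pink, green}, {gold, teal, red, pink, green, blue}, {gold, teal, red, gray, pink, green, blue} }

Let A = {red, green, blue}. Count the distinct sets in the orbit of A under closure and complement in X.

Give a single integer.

4

X∖A={gold, teal, gray, pink}, int(X∖A)={gold, teal, gray, pink}, hence cl(A)={red, green, blue}
Orbit (k=closure, c=complement):
  1. A     = {red, green, blue}
  2. cA    = {gold, teal, gray, pink}
  3. kcA   = {gold, teal, red, gray, pink}
  4. ckcA  = {green, blue}
(closed under both — stop)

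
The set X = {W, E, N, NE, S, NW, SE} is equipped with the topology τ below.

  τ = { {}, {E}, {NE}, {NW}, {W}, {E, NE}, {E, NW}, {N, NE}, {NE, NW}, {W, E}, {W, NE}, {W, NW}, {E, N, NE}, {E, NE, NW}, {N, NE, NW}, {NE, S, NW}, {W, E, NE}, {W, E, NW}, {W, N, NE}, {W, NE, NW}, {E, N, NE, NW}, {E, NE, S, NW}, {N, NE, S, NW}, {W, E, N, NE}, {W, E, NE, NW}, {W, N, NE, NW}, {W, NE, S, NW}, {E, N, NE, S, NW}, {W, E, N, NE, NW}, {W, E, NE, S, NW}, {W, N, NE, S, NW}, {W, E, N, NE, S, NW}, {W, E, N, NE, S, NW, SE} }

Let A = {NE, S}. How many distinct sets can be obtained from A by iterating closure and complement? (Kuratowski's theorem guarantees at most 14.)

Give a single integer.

8

complement {W, E, N, NW, SE}; its interior {W, E, NW}; cl(A) = X∖{W, E, NW} = {N, NE, S, SE}
With k = closure, c = complement:
  1. A     = {NE, S}
  2. kA    = {N, NE, S, SE}
  3. cA    = {W, E, N, NW, SE}
  4. ckA   = {W, E, NW}
  5. kcA   = {W, E, N, S, NW, SE}
  6. kckA  = {W, E, S, NW, SE}
  7. ckcA  = {NE}
  8. ckckA = {N, NE}
k, c of each give nothing new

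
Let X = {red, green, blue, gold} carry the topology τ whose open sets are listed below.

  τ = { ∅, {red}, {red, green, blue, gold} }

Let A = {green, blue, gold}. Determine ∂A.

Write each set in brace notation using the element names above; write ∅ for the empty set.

{green, blue, gold}

opens ⊆ A: ∅; union → int = ∅
complement {red}; its interior {red}; cl(A) = X∖{red} = {green, blue, gold}
boundary = {green, blue, gold} ∖ ∅ = {green, blue, gold}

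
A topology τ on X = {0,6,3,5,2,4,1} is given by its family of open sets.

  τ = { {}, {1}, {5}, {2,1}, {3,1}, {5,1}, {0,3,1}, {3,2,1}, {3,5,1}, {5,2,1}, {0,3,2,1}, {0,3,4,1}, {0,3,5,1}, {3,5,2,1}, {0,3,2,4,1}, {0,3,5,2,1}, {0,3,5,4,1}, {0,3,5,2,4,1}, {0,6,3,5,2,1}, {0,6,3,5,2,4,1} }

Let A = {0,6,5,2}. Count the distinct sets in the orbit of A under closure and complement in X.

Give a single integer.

cl via duality: int({3,4,1}) = {3,1}, so X∖{3,1} = {0,6,5,2,4}
Write k for closure, c for complement:
  1. A     = {0,6,5,2}
  2. kA    = {0,6,5,2,4}
  3. cA    = {3,4,1}
  4. ckA   = {3,1}
  5. kcA   = {0,6,3,2,4,1}
  6. ckcA  = {5}
  7. kckcA = {6,5}
  8. ckckcA = {0,3,2,4,1}
applying k or c yields no new set

8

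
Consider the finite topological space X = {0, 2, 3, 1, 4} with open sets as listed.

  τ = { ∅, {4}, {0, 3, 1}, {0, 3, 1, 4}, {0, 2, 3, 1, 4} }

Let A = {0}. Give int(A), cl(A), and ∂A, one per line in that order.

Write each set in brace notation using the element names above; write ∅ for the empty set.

int(A) = ∅
cl(A)  = {0, 2, 3, 1}
∂A     = {0, 2, 3, 1}

U open, U⊆A: ∅. int(A) = ⋃ = ∅
X∖A={2, 3, 1, 4}, int(X∖A)={4}, hence cl(A)={0, 2, 3, 1}
∂A: remove int from cl → {0, 2, 3, 1}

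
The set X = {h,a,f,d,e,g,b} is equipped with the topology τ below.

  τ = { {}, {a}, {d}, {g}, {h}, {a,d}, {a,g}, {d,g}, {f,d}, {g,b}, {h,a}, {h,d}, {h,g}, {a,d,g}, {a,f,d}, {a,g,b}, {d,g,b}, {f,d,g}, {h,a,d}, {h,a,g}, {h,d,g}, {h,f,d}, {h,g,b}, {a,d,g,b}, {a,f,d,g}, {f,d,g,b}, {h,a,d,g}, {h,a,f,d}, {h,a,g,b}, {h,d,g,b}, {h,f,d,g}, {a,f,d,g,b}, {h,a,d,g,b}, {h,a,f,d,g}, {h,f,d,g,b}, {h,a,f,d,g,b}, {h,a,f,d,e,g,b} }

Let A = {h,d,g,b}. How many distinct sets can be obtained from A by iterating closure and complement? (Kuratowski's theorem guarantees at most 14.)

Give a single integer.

6

cl via duality: int({a,f,e}) = {a}, so X∖{a} = {h,f,d,e,g,b}
Write k for closure, c for complement:
  1. A     = {h,d,g,b}
  2. kA    = {h,f,d,e,g,b}
  3. cA    = {a,f,e}
  4. ckA   = {a}
  5. kckA  = {a,e}
  6. ckckA = {h,f,d,g,b}
applying k or c yields no new set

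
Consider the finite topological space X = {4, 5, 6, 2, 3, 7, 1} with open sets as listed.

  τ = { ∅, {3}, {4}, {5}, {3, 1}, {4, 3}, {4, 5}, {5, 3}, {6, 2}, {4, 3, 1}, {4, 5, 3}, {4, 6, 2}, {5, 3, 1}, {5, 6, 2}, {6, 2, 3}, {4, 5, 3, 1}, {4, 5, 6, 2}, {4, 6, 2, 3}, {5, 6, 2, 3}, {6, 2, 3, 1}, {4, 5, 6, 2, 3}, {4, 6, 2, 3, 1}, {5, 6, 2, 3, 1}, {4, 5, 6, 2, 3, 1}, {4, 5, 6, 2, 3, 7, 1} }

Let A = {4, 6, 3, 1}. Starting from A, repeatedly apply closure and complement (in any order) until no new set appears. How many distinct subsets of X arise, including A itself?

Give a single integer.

10

complement {5, 2, 7}; its interior {5}; cl(A) = X∖{5} = {4, 6, 2, 3, 7, 1}
With k = closure, c = complement:
  1. A     = {4, 6, 3, 1}
  2. kA    = {4, 6, 2, 3, 7, 1}
  3. cA    = {5, 2, 7}
  4. ckA   = {5}
  5. kcA   = {5, 6, 2, 7}
  6. kckA  = {5, 7}
  7. ckcA  = {4, 3, 1}
  8. ckckA = {4, 6, 2, 3, 1}
  9. kckcA = {4, 3, 7, 1}
  10. ckckcA = {5, 6, 2}
k, c of each give nothing new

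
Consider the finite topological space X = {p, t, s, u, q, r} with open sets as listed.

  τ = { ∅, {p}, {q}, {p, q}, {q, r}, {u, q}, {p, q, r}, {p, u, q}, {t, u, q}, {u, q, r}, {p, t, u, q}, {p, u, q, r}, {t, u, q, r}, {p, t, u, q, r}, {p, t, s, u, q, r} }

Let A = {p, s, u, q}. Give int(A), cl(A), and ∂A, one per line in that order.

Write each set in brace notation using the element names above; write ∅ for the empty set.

int(A) = {p, u, q}
cl(A)  = {p, t, s, u, q, r}
∂A     = {t, s, r}

interior: largest open inside A is {p, u, q} (from ∅, {q}, {p}, {u, q}, {p, q}, {p, u, q})
cl via duality: int({t, r}) = ∅, so X∖∅ = {p, t, s, u, q, r}
cl∖int = {t, s, r}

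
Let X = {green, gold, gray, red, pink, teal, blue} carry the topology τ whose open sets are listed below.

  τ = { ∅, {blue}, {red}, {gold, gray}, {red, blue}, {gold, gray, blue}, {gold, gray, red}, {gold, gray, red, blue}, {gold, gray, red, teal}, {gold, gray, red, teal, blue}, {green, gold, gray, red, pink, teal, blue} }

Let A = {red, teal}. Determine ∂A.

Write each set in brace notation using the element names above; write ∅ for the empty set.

{green, pink, teal}

interior: largest open inside A is {red} (from ∅, {red})
cl via duality: int({green, gold, gray, pink, blue}) = {gold, gray, blue}, so X∖{gold, gray, blue} = {green, red, pink, teal}
cl∖int = {green, pink, teal}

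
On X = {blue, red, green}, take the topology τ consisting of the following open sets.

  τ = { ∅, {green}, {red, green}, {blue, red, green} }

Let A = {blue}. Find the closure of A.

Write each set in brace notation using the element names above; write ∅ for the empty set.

complement {red, green}; its interior {red, green}; cl(A) = X∖{red, green} = {blue}

{blue}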